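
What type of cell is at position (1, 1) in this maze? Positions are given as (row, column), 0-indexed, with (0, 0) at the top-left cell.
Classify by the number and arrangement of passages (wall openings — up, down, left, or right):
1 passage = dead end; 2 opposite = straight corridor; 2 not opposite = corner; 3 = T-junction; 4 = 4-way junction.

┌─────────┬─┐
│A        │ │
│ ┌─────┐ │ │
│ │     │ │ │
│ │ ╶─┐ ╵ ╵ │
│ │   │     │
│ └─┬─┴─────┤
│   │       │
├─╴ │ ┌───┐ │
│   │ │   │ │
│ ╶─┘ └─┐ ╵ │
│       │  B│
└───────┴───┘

Checking cell at (1, 1):
Number of passages: 2
Cell type: corner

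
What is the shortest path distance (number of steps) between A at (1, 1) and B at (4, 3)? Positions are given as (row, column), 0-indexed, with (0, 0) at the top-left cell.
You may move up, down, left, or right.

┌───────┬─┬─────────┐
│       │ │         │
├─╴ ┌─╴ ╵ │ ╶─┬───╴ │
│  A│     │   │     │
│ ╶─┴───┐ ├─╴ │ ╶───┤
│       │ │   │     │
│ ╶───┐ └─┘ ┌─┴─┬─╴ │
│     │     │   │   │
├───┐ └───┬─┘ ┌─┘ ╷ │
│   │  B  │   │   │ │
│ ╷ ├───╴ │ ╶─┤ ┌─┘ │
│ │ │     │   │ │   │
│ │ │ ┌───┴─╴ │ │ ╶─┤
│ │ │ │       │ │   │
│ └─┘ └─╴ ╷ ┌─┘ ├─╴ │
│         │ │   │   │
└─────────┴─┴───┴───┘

Finding path from (1, 1) to (4, 3):
Path: (1,1) → (1,0) → (2,0) → (3,0) → (3,1) → (3,2) → (4,2) → (4,3)
Distance: 7 steps

Solution:

┌───────┬─┬─────────┐
│       │ │         │
├─╴ ┌─╴ ╵ │ ╶─┬───╴ │
│↓ A│     │   │     │
│ ╶─┴───┐ ├─╴ │ ╶───┤
│↓      │ │   │     │
│ ╶───┐ └─┘ ┌─┴─┬─╴ │
│↳ → ↓│     │   │   │
├───┐ └───┬─┘ ┌─┘ ╷ │
│   │↳ B  │   │   │ │
│ ╷ ├───╴ │ ╶─┤ ┌─┘ │
│ │ │     │   │ │   │
│ │ │ ┌───┴─╴ │ │ ╶─┤
│ │ │ │       │ │   │
│ └─┘ └─╴ ╷ ┌─┘ ├─╴ │
│         │ │   │   │
└─────────┴─┴───┴───┘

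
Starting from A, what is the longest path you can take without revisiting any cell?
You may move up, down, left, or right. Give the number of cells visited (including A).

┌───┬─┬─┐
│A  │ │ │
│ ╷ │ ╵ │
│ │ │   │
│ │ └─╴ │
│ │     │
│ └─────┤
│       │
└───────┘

Finding longest simple path using DFS:
Start: (0, 0)
Longest path visits 9 cells
Path: A → right → down → down → right → right → up → left → up

Solution:

┌───┬─┬─┐
│A ↓│B│ │
│ ╷ │ ╵ │
│ │↓│↑ ↰│
│ │ └─╴ │
│ │↳ → ↑│
│ └─────┤
│       │
└───────┘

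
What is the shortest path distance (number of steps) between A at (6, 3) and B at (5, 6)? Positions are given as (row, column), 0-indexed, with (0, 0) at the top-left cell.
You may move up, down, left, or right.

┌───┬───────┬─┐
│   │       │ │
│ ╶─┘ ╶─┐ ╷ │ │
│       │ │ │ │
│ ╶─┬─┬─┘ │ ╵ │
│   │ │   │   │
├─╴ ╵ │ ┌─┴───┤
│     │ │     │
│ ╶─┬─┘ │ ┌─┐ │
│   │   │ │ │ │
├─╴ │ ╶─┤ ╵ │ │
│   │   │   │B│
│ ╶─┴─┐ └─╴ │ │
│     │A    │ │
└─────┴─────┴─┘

Finding path from (6, 3) to (5, 6):
Path: (6,3) → (6,4) → (6,5) → (5,5) → (5,4) → (4,4) → (3,4) → (3,5) → (3,6) → (4,6) → (5,6)
Distance: 10 steps

Solution:

┌───┬───────┬─┐
│   │       │ │
│ ╶─┘ ╶─┐ ╷ │ │
│       │ │ │ │
│ ╶─┬─┬─┘ │ ╵ │
│   │ │   │   │
├─╴ ╵ │ ┌─┴───┤
│     │ │↱ → ↓│
│ ╶─┬─┘ │ ┌─┐ │
│   │   │↑│ │↓│
├─╴ │ ╶─┤ ╵ │ │
│   │   │↑ ↰│B│
│ ╶─┴─┐ └─╴ │ │
│     │A → ↑│ │
└─────┴─────┴─┘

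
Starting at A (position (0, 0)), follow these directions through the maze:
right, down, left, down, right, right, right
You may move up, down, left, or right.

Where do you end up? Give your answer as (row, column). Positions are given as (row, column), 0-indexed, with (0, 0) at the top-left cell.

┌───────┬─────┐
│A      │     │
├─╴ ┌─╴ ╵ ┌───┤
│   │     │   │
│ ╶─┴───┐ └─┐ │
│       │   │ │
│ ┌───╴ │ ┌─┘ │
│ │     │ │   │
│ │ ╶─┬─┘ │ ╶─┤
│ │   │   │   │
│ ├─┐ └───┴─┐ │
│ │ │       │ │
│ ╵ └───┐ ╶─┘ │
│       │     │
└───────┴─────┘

Following directions step by step:
Start: (0, 0)
  right: (0, 0) → (0, 1)
  down: (0, 1) → (1, 1)
  left: (1, 1) → (1, 0)
  down: (1, 0) → (2, 0)
  right: (2, 0) → (2, 1)
  right: (2, 1) → (2, 2)
  right: (2, 2) → (2, 3)
Final position: (2, 3)

Path taken:

┌───────┬─────┐
│A ↓    │     │
├─╴ ┌─╴ ╵ ┌───┤
│↓ ↲│     │   │
│ ╶─┴───┐ └─┐ │
│↳ → → B│   │ │
│ ┌───╴ │ ┌─┘ │
│ │     │ │   │
│ │ ╶─┬─┘ │ ╶─┤
│ │   │   │   │
│ ├─┐ └───┴─┐ │
│ │ │       │ │
│ ╵ └───┐ ╶─┘ │
│       │     │
└───────┴─────┘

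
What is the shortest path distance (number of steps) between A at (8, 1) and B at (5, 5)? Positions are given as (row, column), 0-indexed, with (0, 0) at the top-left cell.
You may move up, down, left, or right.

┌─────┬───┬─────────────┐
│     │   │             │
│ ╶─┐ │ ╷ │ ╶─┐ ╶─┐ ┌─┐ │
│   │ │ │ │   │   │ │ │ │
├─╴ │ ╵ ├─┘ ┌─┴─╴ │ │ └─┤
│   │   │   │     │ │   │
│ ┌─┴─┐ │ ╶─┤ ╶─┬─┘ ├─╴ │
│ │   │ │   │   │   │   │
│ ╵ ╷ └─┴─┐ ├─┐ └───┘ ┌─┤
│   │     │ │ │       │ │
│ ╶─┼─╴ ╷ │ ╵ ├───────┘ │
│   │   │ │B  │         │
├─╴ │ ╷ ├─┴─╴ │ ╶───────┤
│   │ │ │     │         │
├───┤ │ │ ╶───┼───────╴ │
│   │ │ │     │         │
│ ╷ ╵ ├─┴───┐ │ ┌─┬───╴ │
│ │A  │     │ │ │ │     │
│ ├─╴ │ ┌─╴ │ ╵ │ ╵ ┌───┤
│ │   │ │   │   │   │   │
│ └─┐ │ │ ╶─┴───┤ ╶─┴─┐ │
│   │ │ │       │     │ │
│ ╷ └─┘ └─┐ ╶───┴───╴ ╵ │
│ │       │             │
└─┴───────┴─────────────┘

Finding path from (8, 1) to (5, 5):
Path: (8,1) → (7,1) → (7,0) → (8,0) → (9,0) → (10,0) → (10,1) → (11,1) → (11,2) → (11,3) → (10,3) → (9,3) → (8,3) → (8,4) → (8,5) → (9,5) → (9,4) → (10,4) → (10,5) → (11,5) → (11,6) → (11,7) → (11,8) → (11,9) → (11,10) → (10,10) → (10,9) → (10,8) → (9,8) → (9,9) → (8,9) → (8,10) → (8,11) → (7,11) → (7,10) → (7,9) → (7,8) → (7,7) → (8,7) → (9,7) → (9,6) → (8,6) → (7,6) → (7,5) → (7,4) → (6,4) → (6,5) → (6,6) → (5,6) → (5,5)
Distance: 49 steps

Solution:

┌─────┬───┬─────────────┐
│     │   │             │
│ ╶─┐ │ ╷ │ ╶─┐ ╶─┐ ┌─┐ │
│   │ │ │ │   │   │ │ │ │
├─╴ │ ╵ ├─┘ ┌─┴─╴ │ │ └─┤
│   │   │   │     │ │   │
│ ┌─┴─┐ │ ╶─┤ ╶─┬─┘ ├─╴ │
│ │   │ │   │   │   │   │
│ ╵ ╷ └─┴─┐ ├─┐ └───┘ ┌─┤
│   │     │ │ │       │ │
│ ╶─┼─╴ ╷ │ ╵ ├───────┘ │
│   │   │ │B ↰│         │
├─╴ │ ╷ ├─┴─╴ │ ╶───────┤
│   │ │ │↱ → ↑│         │
├───┤ │ │ ╶───┼───────╴ │
│↓ ↰│ │ │↑ ← ↰│↓ ← ← ← ↰│
│ ╷ ╵ ├─┴───┐ │ ┌─┬───╴ │
│↓│A  │↱ → ↓│↑│↓│ │↱ → ↑│
│ ├─╴ │ ┌─╴ │ ╵ │ ╵ ┌───┤
│↓│   │↑│↓ ↲│↑ ↲│↱ ↑│   │
│ └─┐ │ │ ╶─┴───┤ ╶─┴─┐ │
│↳ ↓│ │↑│↳ ↓    │↑ ← ↰│ │
│ ╷ └─┘ └─┐ ╶───┴───╴ ╵ │
│ │↳ → ↑  │↳ → → → → ↑  │
└─┴───────┴─────────────┘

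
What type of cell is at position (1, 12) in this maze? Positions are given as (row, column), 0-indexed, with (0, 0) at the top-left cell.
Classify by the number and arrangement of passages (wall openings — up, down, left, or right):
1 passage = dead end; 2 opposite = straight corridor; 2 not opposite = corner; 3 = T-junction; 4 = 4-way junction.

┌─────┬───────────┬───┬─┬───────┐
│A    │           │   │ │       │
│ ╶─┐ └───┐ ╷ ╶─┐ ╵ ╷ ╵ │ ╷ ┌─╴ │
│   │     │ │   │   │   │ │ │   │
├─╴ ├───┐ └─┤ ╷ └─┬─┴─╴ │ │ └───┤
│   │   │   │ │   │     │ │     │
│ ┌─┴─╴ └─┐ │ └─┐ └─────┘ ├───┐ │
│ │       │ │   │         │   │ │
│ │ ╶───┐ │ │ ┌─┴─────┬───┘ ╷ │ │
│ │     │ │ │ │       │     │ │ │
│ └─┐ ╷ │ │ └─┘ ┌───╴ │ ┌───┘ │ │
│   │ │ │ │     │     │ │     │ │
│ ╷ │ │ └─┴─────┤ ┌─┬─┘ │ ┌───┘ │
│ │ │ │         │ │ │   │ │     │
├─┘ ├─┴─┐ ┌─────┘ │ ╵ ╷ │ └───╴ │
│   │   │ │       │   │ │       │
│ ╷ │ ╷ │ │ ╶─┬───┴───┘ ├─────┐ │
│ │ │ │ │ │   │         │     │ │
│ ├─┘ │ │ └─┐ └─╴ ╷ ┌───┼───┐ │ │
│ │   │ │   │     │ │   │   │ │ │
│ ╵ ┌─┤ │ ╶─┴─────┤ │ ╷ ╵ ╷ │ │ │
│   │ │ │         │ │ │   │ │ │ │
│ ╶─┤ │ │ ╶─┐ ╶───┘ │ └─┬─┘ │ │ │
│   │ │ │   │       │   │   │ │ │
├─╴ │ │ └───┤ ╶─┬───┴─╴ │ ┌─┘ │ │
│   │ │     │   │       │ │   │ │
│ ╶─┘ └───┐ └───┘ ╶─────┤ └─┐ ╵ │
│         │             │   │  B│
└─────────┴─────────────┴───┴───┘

Checking cell at (1, 12):
Number of passages: 2
Cell type: straight corridor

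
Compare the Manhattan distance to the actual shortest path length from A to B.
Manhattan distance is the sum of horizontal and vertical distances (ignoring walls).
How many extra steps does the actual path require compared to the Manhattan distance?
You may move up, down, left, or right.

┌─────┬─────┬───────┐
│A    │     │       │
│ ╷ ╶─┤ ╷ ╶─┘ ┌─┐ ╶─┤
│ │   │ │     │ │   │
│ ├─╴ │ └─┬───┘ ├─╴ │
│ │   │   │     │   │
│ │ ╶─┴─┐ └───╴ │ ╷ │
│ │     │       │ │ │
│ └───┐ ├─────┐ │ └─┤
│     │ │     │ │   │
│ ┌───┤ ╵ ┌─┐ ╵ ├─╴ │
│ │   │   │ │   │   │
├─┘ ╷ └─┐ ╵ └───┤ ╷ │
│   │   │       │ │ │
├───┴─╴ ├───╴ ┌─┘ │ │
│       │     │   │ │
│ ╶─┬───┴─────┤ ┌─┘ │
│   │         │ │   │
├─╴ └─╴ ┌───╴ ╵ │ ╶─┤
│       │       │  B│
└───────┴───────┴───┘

Manhattan distance: |9 - 0| + |9 - 0| = 18
Actual path length: 46
Extra steps: 46 - 18 = 28

Solution:

┌─────┬─────┬───────┐
│A ↓  │↱ ↓  │↱ → ↓  │
│ ╷ ╶─┤ ╷ ╶─┘ ┌─┐ ╶─┤
│ │↳ ↓│↑│↳ → ↑│ │↳ ↓│
│ ├─╴ │ └─┬───┘ ├─╴ │
│ │↓ ↲│↑ ↰│     │↓ ↲│
│ │ ╶─┴─┐ └───╴ │ ╷ │
│ │↳ → ↓│↑ ← ← ↰│↓│ │
│ └───┐ ├─────┐ │ └─┤
│     │↓│↱ → ↓│↑│↳ ↓│
│ ┌───┤ ╵ ┌─┐ ╵ ├─╴ │
│ │   │↳ ↑│ │↳ ↑│  ↓│
├─┘ ╷ └─┐ ╵ └───┤ ╷ │
│   │   │       │ │↓│
├───┴─╴ ├───╴ ┌─┘ │ │
│       │     │   │↓│
│ ╶─┬───┴─────┤ ┌─┘ │
│   │         │ │↓ ↲│
├─╴ └─╴ ┌───╴ ╵ │ ╶─┤
│       │       │↳ B│
└───────┴───────┴───┘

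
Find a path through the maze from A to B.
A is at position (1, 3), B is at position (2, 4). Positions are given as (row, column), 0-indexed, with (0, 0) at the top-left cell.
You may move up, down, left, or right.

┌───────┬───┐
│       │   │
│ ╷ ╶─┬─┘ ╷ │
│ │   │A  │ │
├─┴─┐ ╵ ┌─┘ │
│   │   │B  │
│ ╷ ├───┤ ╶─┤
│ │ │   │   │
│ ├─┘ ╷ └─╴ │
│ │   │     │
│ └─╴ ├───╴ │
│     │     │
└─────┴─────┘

Finding the shortest path from (1, 3) to (2, 4):
Path length: 6 steps
Directions: right → up → right → down → down → left

Solution:

┌───────┬───┐
│       │↱ ↓│
│ ╷ ╶─┬─┘ ╷ │
│ │   │A ↑│↓│
├─┴─┐ ╵ ┌─┘ │
│   │   │B ↲│
│ ╷ ├───┤ ╶─┤
│ │ │   │   │
│ ├─┘ ╷ └─╴ │
│ │   │     │
│ └─╴ ├───╴ │
│     │     │
└─────┴─────┘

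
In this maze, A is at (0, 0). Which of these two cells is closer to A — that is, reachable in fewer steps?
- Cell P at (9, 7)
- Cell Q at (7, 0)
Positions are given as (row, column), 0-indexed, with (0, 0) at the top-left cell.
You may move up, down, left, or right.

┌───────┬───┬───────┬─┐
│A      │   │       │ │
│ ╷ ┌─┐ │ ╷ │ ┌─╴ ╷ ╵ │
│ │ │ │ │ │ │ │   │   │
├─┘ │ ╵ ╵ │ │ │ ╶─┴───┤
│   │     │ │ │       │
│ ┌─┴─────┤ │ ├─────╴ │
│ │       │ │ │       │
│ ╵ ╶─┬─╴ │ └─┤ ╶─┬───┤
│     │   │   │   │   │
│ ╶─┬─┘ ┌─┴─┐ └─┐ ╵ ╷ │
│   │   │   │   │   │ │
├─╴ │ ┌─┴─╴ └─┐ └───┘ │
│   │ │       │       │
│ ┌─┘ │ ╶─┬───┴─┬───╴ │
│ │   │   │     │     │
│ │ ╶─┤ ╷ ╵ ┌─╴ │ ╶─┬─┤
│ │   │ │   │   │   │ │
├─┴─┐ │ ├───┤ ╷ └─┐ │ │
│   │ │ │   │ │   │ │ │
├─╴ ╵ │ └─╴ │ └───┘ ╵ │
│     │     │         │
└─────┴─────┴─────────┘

Shortest path A → P at (9, 7): 34 steps
Shortest path A → Q at (7, 0): 11 steps

Q is closer (11 steps vs 34 steps).

Path to P:

┌───────┬───┬───────┬─┐
│A → → ↓│↱ ↓│       │ │
│ ╷ ┌─┐ │ ╷ │ ┌─╴ ╷ ╵ │
│ │ │ │↓│↑│↓│ │   │   │
├─┘ │ ╵ ╵ │ │ │ ╶─┴───┤
│   │  ↳ ↑│↓│ │       │
│ ┌─┴─────┤ │ ├─────╴ │
│ │       │↓│ │       │
│ ╵ ╶─┬─╴ │ └─┤ ╶─┬───┤
│     │   │↳ ↓│   │   │
│ ╶─┬─┘ ┌─┴─┐ └─┐ ╵ ╷ │
│   │   │   │↳ ↓│   │ │
├─╴ │ ┌─┴─╴ └─┐ └───┘ │
│   │ │       │↳ → → ↓│
│ ┌─┘ │ ╶─┬───┴─┬───╴ │
│ │   │   │     │↓ ← ↲│
│ │ ╶─┤ ╷ ╵ ┌─╴ │ ╶─┬─┤
│ │   │ │   │↱ ↓│↳ ↓│ │
├─┴─┐ │ ├───┤ ╷ └─┐ │ │
│   │ │ │   │↑│P  │↓│ │
├─╴ ╵ │ └─╴ │ └───┘ ╵ │
│     │     │↑ ← ← ↲  │
└─────┴─────┴─────────┘

Path to Q:

┌───────┬───┬───────┬─┐
│A ↓    │   │       │ │
│ ╷ ┌─┐ │ ╷ │ ┌─╴ ╷ ╵ │
│ │↓│ │ │ │ │ │   │   │
├─┘ │ ╵ ╵ │ │ │ ╶─┴───┤
│↓ ↲│     │ │ │       │
│ ┌─┴─────┤ │ ├─────╴ │
│↓│       │ │ │       │
│ ╵ ╶─┬─╴ │ └─┤ ╶─┬───┤
│↓    │   │   │   │   │
│ ╶─┬─┘ ┌─┴─┐ └─┐ ╵ ╷ │
│↳ ↓│   │   │   │   │ │
├─╴ │ ┌─┴─╴ └─┐ └───┘ │
│↓ ↲│ │       │       │
│ ┌─┘ │ ╶─┬───┴─┬───╴ │
│Q│   │   │     │     │
│ │ ╶─┤ ╷ ╵ ┌─╴ │ ╶─┬─┤
│ │   │ │   │   │   │ │
├─┴─┐ │ ├───┤ ╷ └─┐ │ │
│   │ │ │   │ │   │ │ │
├─╴ ╵ │ └─╴ │ └───┘ ╵ │
│     │     │         │
└─────┴─────┴─────────┘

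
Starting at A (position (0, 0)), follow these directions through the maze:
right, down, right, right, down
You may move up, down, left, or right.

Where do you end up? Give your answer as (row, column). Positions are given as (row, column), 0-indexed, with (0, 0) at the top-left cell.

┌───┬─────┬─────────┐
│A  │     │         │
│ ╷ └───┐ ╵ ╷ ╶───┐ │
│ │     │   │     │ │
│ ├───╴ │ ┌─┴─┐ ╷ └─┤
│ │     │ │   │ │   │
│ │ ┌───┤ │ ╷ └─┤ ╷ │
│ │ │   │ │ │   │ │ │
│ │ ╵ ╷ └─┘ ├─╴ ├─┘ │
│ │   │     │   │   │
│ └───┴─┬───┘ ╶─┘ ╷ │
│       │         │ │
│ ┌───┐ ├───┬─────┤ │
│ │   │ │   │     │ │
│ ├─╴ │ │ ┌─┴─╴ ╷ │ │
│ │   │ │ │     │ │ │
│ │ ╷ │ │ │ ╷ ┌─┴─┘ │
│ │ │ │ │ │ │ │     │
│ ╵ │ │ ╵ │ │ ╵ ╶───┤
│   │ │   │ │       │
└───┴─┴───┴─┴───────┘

Following directions step by step:
Start: (0, 0)
  right: (0, 0) → (0, 1)
  down: (0, 1) → (1, 1)
  right: (1, 1) → (1, 2)
  right: (1, 2) → (1, 3)
  down: (1, 3) → (2, 3)
Final position: (2, 3)

Path taken:

┌───┬─────┬─────────┐
│A ↓│     │         │
│ ╷ └───┐ ╵ ╷ ╶───┐ │
│ │↳ → ↓│   │     │ │
│ ├───╴ │ ┌─┴─┐ ╷ └─┤
│ │    B│ │   │ │   │
│ │ ┌───┤ │ ╷ └─┤ ╷ │
│ │ │   │ │ │   │ │ │
│ │ ╵ ╷ └─┘ ├─╴ ├─┘ │
│ │   │     │   │   │
│ └───┴─┬───┘ ╶─┘ ╷ │
│       │         │ │
│ ┌───┐ ├───┬─────┤ │
│ │   │ │   │     │ │
│ ├─╴ │ │ ┌─┴─╴ ╷ │ │
│ │   │ │ │     │ │ │
│ │ ╷ │ │ │ ╷ ┌─┴─┘ │
│ │ │ │ │ │ │ │     │
│ ╵ │ │ ╵ │ │ ╵ ╶───┤
│   │ │   │ │       │
└───┴─┴───┴─┴───────┘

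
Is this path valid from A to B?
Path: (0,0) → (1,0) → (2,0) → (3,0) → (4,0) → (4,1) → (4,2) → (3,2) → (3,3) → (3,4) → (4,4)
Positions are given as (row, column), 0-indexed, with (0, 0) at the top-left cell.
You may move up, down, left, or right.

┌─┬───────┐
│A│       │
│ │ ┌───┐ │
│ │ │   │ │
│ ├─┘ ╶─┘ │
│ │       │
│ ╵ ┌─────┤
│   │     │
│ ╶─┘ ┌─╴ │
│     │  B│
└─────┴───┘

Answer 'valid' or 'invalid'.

Checking path validity:
Result: All consecutive moves are passable.

valid

Correct solution:

┌─┬───────┐
│A│       │
│ │ ┌───┐ │
│↓│ │   │ │
│ ├─┘ ╶─┘ │
│↓│       │
│ ╵ ┌─────┤
│↓  │↱ → ↓│
│ ╶─┘ ┌─╴ │
│↳ → ↑│  B│
└─────┴───┘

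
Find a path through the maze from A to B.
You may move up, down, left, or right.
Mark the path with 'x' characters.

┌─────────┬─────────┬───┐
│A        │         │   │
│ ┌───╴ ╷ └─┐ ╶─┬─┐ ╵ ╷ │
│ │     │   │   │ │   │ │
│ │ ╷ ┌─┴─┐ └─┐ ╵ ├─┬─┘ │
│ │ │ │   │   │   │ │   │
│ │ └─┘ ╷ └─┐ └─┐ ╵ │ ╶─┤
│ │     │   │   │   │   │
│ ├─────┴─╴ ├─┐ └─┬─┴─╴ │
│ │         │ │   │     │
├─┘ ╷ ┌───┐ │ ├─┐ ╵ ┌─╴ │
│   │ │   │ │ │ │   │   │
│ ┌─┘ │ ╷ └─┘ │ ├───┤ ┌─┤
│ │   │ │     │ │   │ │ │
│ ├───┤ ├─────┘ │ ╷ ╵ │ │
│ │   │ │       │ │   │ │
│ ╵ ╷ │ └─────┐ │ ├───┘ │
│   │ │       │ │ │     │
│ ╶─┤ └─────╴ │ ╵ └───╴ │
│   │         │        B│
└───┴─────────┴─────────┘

Finding the shortest path through the maze:
Path length: 30 steps
Directions: right → right → right → right → down → right → down → right → down → right → down → right → down → right → up → right → right → down → left → down → down → left → up → left → down → down → down → right → right → right

Solution:

┌─────────┬─────────┬───┐
│A x x x x│         │   │
│ ┌───╴ ╷ └─┐ ╶─┬─┐ ╵ ╷ │
│ │     │x x│   │ │   │ │
│ │ ╷ ┌─┴─┐ └─┐ ╵ ├─┬─┘ │
│ │ │ │   │x x│   │ │   │
│ │ └─┘ ╷ └─┐ └─┐ ╵ │ ╶─┤
│ │     │   │x x│   │   │
│ ├─────┴─╴ ├─┐ └─┬─┴─╴ │
│ │         │ │x x│x x x│
├─┘ ╷ ┌───┐ │ ├─┐ ╵ ┌─╴ │
│   │ │   │ │ │ │x x│x x│
│ ┌─┘ │ ╷ └─┘ │ ├───┤ ┌─┤
│ │   │ │     │ │x x│x│ │
│ ├───┤ ├─────┘ │ ╷ ╵ │ │
│ │   │ │       │x│x x│ │
│ ╵ ╷ │ └─────┐ │ ├───┘ │
│   │ │       │ │x│     │
│ ╶─┤ └─────╴ │ ╵ └───╴ │
│   │         │  x x x B│
└───┴─────────┴─────────┘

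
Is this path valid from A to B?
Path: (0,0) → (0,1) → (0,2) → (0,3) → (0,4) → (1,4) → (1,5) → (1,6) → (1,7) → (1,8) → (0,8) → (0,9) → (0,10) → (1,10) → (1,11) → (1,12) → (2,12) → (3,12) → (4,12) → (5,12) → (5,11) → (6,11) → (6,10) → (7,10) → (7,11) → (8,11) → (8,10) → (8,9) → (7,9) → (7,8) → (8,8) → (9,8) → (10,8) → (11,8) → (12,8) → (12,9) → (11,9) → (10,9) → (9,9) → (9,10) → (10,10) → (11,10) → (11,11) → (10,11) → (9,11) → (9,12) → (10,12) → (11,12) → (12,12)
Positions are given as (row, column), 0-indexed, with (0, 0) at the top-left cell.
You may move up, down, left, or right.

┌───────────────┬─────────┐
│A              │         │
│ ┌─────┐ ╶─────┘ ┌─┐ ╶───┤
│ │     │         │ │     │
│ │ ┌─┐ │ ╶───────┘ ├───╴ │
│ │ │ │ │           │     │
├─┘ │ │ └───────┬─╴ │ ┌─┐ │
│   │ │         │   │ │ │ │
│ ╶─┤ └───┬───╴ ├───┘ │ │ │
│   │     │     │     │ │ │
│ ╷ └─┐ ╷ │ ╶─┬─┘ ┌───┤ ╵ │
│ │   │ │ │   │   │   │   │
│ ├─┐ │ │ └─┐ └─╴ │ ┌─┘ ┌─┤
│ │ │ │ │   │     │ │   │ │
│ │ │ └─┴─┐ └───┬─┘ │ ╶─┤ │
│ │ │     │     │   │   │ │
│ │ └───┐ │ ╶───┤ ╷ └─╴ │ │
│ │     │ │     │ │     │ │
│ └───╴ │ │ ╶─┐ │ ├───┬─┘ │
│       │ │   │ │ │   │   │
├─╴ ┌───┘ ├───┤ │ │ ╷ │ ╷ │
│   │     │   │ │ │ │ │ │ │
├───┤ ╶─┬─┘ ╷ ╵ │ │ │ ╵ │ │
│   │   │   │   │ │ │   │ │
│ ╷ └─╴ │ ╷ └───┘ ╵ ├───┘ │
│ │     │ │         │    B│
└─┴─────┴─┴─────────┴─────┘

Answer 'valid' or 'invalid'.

Checking path validity:
Result: All consecutive moves are passable.

valid

Correct solution:

┌───────────────┬─────────┐
│A → → → ↓      │↱ → ↓    │
│ ┌─────┐ ╶─────┘ ┌─┐ ╶───┤
│ │     │↳ → → → ↑│ │↳ → ↓│
│ │ ┌─┐ │ ╶───────┘ ├───╴ │
│ │ │ │ │           │    ↓│
├─┘ │ │ └───────┬─╴ │ ┌─┐ │
│   │ │         │   │ │ │↓│
│ ╶─┤ └───┬───╴ ├───┘ │ │ │
│   │     │     │     │ │↓│
│ ╷ └─┐ ╷ │ ╶─┬─┘ ┌───┤ ╵ │
│ │   │ │ │   │   │   │↓ ↲│
│ ├─┐ │ │ └─┐ └─╴ │ ┌─┘ ┌─┤
│ │ │ │ │   │     │ │↓ ↲│ │
│ │ │ └─┴─┐ └───┬─┘ │ ╶─┤ │
│ │ │     │     │↓ ↰│↳ ↓│ │
│ │ └───┐ │ ╶───┤ ╷ └─╴ │ │
│ │     │ │     │↓│↑ ← ↲│ │
│ └───╴ │ │ ╶─┐ │ ├───┬─┘ │
│       │ │   │ │↓│↱ ↓│↱ ↓│
├─╴ ┌───┘ ├───┤ │ │ ╷ │ ╷ │
│   │     │   │ │↓│↑│↓│↑│↓│
├───┤ ╶─┬─┘ ╷ ╵ │ │ │ ╵ │ │
│   │   │   │   │↓│↑│↳ ↑│↓│
│ ╷ └─╴ │ ╷ └───┘ ╵ ├───┘ │
│ │     │ │      ↳ ↑│    B│
└─┴─────┴─┴─────────┴─────┘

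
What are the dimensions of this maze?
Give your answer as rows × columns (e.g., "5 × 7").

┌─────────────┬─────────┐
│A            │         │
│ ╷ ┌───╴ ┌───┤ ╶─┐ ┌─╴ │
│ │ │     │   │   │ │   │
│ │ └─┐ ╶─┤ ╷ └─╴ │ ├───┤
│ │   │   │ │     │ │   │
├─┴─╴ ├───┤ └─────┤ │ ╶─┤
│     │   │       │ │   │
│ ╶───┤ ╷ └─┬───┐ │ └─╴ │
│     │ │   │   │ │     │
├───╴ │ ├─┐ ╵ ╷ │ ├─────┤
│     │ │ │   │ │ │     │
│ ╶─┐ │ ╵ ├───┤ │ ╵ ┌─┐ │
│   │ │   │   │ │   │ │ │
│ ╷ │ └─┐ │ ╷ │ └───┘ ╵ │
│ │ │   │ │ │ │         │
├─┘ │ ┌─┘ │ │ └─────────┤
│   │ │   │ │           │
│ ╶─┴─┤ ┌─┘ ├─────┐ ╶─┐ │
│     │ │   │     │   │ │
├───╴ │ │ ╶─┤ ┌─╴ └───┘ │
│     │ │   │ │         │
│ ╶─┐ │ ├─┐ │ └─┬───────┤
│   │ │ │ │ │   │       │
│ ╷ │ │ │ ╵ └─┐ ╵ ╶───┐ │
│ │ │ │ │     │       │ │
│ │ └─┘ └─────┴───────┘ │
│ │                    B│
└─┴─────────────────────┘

Counting the maze dimensions:
Rows (vertical): 14
Columns (horizontal): 12
Dimensions: 14 × 12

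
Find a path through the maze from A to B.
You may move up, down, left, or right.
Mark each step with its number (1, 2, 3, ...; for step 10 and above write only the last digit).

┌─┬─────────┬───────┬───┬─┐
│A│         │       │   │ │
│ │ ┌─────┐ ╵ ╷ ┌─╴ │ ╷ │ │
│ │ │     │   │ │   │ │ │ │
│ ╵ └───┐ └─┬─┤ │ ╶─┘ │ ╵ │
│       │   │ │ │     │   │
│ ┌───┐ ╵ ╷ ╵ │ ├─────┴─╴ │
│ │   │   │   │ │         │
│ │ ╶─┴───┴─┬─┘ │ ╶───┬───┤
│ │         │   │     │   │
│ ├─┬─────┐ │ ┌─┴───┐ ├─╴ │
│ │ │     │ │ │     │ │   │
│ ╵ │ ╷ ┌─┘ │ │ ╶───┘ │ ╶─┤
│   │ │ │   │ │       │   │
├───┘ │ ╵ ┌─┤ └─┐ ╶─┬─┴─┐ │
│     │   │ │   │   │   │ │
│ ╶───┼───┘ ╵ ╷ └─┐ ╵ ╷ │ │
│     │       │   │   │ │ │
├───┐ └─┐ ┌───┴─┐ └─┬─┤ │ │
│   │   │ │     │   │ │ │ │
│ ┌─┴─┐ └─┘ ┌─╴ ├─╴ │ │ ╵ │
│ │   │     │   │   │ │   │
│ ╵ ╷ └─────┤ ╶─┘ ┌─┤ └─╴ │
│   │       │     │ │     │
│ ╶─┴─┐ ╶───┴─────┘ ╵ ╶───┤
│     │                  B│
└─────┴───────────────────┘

Finding the shortest path through the maze:
Path length: 54 steps
Directions: down → down → right → up → up → right → right → right → right → down → right → up → right → right → right → down → left → down → right → right → up → up → right → down → down → right → down → left → left → left → left → down → right → right → down → down → left → left → down → right → down → right → up → right → down → down → down → right → down → left → left → down → right → right

Solution:

┌─┬─────────┬───────┬───┬─┐
│A│5 6 7 8 9│2 3 4 5│2 3│ │
│ │ ┌─────┐ ╵ ╷ ┌─╴ │ ╷ │ │
│1│4│     │0 1│ │7 6│1│4│ │
│ ╵ └───┐ └─┬─┤ │ ╶─┘ │ ╵ │
│2 3    │   │ │ │8 9 0│5 6│
│ ┌───┐ ╵ ╷ ╵ │ ├─────┴─╴ │
│ │   │   │   │ │1 0 9 8 7│
│ │ ╶─┴───┴─┬─┘ │ ╶───┬───┤
│ │         │   │2 3 4│   │
│ ├─┬─────┐ │ ┌─┴───┐ ├─╴ │
│ │ │     │ │ │     │5│   │
│ ╵ │ ╷ ┌─┘ │ │ ╶───┘ │ ╶─┤
│   │ │ │   │ │  8 7 6│   │
├───┘ │ ╵ ┌─┤ └─┐ ╶─┬─┴─┐ │
│     │   │ │   │9 0│3 4│ │
│ ╶───┼───┘ ╵ ╷ └─┐ ╵ ╷ │ │
│     │       │   │1 2│5│ │
├───┐ └─┐ ┌───┴─┐ └─┬─┤ │ │
│   │   │ │     │   │ │6│ │
│ ┌─┴─┐ └─┘ ┌─╴ ├─╴ │ │ ╵ │
│ │   │     │   │   │ │7 8│
│ ╵ ╷ └─────┤ ╶─┘ ┌─┤ └─╴ │
│   │       │     │ │1 0 9│
│ ╶─┴─┐ ╶───┴─────┘ ╵ ╶───┤
│     │              2 3 B│
└─────┴───────────────────┘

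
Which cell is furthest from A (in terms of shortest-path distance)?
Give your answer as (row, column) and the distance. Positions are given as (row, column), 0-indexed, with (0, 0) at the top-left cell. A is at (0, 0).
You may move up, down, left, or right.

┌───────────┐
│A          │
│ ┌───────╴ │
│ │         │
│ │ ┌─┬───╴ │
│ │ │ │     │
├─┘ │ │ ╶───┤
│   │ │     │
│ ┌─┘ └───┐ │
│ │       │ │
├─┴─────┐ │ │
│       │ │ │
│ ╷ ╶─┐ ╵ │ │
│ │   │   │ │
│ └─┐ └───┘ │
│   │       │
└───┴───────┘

Computing BFS distances from A to all cells:
Furthest cell: (2, 2)
Distance: 32 steps

Path from A to the furthest cell:

┌───────────┐
│A → → → → ↓│
│ ┌───────╴ │
│ │        ↓│
│ │ ┌─┬───╴ │
│ │ │B│↓ ← ↲│
├─┘ │ │ ╶───┤
│   │↑│↳ → ↓│
│ ┌─┘ └───┐ │
│ │  ↑ ← ↰│↓│
├─┴─────┐ │ │
│  ↱ → ↓│↑│↓│
│ ╷ ╶─┐ ╵ │ │
│ │↑ ↰│↳ ↑│↓│
│ └─┐ └───┘ │
│   │↑ ← ← ↲│
└───┴───────┘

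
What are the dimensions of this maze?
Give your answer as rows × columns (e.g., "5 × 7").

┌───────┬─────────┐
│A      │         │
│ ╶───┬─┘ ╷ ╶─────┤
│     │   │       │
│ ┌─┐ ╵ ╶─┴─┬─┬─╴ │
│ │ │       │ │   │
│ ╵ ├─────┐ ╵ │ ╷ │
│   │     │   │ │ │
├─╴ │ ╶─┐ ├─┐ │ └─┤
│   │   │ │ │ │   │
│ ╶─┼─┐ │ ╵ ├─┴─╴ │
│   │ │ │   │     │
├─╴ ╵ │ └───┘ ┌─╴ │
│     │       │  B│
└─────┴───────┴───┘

Counting the maze dimensions:
Rows (vertical): 7
Columns (horizontal): 9
Dimensions: 7 × 9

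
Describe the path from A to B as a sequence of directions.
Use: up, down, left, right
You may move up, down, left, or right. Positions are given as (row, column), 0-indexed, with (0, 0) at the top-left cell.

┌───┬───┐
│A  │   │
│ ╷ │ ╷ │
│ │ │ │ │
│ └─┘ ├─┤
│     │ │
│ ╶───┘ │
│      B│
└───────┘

Finding the path and converting it to directions:
Path through cells: (0,0) → (1,0) → (2,0) → (3,0) → (3,1) → (3,2) → (3,3)
Directions: down, down, down, right, right, right

Solution:

┌───┬───┐
│A  │   │
│ ╷ │ ╷ │
│↓│ │ │ │
│ └─┘ ├─┤
│↓    │ │
│ ╶───┘ │
│↳ → → B│
└───────┘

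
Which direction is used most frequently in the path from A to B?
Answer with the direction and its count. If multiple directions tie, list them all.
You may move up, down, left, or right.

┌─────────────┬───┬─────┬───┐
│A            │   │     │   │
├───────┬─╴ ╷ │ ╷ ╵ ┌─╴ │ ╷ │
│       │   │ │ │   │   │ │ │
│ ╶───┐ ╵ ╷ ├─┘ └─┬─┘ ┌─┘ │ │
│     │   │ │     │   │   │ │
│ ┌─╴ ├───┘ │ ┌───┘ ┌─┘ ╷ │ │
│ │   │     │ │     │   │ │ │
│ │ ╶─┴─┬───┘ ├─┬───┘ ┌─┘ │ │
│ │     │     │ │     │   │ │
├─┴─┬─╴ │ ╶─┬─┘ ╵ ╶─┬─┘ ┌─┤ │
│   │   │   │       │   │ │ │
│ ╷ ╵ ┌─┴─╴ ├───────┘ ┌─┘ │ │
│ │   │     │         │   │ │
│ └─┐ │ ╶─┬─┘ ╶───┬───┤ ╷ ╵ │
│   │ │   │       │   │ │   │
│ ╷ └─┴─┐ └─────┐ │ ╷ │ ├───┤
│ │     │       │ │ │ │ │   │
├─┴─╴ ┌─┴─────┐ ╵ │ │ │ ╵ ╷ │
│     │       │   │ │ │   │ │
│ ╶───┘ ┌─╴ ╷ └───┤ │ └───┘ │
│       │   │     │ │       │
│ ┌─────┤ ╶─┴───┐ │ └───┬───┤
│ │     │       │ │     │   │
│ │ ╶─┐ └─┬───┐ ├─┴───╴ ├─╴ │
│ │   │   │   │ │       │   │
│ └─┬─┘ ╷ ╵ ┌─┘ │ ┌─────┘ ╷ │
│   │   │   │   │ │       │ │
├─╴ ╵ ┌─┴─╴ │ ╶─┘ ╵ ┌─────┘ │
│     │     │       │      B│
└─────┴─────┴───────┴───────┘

Directions: right, right, right, right, right, down, left, down, left, up, left, left, left, down, right, right, down, left, down, right, right, down, left, down, left, up, left, down, down, right, down, right, down, left, left, down, right, right, right, up, right, right, down, left, down, right, right, right, down, down, left, down, right, right, right, up, right, right, right, up, right, down, down
Counts: {'right': 26, 'down': 19, 'left': 13, 'up': 5}
Most common: right (26 times)

Solution:

┌─────────────┬───┬─────┬───┐
│A → → → → ↓  │   │     │   │
├───────┬─╴ ╷ │ ╷ ╵ ┌─╴ │ ╷ │
│↓ ← ← ↰│↓ ↲│ │ │   │   │ │ │
│ ╶───┐ ╵ ╷ ├─┘ └─┬─┘ ┌─┘ │ │
│↳ → ↓│↑ ↲│ │     │   │   │ │
│ ┌─╴ ├───┘ │ ┌───┘ ┌─┘ ╷ │ │
│ │↓ ↲│     │ │     │   │ │ │
│ │ ╶─┴─┬───┘ ├─┬───┘ ┌─┘ │ │
│ │↳ → ↓│     │ │     │   │ │
├─┴─┬─╴ │ ╶─┬─┘ ╵ ╶─┬─┘ ┌─┤ │
│↓ ↰│↓ ↲│   │       │   │ │ │
│ ╷ ╵ ┌─┴─╴ ├───────┘ ┌─┘ │ │
│↓│↑ ↲│     │         │   │ │
│ └─┐ │ ╶─┬─┘ ╶───┬───┤ ╷ ╵ │
│↳ ↓│ │   │       │   │ │   │
│ ╷ └─┴─┐ └─────┐ │ ╷ │ ├───┤
│ │↳ ↓  │       │ │ │ │ │   │
├─┴─╴ ┌─┴─────┐ ╵ │ │ │ ╵ ╷ │
│↓ ← ↲│↱ → ↓  │   │ │ │   │ │
│ ╶───┘ ┌─╴ ╷ └───┤ │ └───┘ │
│↳ → → ↑│↓ ↲│     │ │       │
│ ┌─────┤ ╶─┴───┐ │ └───┬───┤
│ │     │↳ → → ↓│ │     │   │
│ │ ╶─┐ └─┬───┐ ├─┴───╴ ├─╴ │
│ │   │   │   │↓│       │↱ ↓│
│ └─┬─┘ ╷ ╵ ┌─┘ │ ┌─────┘ ╷ │
│   │   │   │↓ ↲│ │↱ → → ↑│↓│
├─╴ ╵ ┌─┴─╴ │ ╶─┘ ╵ ┌─────┘ │
│     │     │↳ → → ↑│      B│
└─────┴─────┴───────┴───────┘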